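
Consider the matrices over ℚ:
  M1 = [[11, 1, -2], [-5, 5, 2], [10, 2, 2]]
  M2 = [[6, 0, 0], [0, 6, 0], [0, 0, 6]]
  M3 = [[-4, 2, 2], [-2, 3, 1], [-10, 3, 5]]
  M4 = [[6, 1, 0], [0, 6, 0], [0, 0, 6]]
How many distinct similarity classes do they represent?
Characteristic polynomials: χ_{M1} = (x - 6)^3, χ_{M2} = (x - 6)^3, χ_{M3} = x(x - 2)^2, χ_{M4} = (x - 6)^3.

{M1, M4}: invariant factors x - 6, (x - 6)^2.

{M2}: invariant factors x - 6, x - 6, x - 6.

{M3}: invariant factors x(x - 2)^2.

Matrices are similar if and only if their invariant-factor lists agree; the partition into similarity classes is {M1, M4}, {M2}, {M3}.

3 classes: {M1, M4}, {M2}, {M3}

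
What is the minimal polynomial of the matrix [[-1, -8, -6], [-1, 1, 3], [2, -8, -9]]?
m_A(x) = (x + 3)^2

The characteristic polynomial factors as (x + 3)^3. The minimal polynomial is ∏(x - λ)^{k_λ} where k_λ is the size of the largest Jordan block at λ.

For λ = -3: rank(A + 3I) = 1, and the largest Jordan block has size 2 (the smallest k with rank((A + 3I)^k) = rank((A + 3I)^(k+1))).

So m_A(x) = (x + 3)^2.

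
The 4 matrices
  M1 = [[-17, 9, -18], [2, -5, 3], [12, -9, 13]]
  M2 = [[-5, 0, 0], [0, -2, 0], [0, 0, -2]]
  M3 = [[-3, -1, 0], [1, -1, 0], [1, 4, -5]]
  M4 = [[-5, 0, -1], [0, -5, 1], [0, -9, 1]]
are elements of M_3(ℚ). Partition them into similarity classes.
Characteristic polynomials: χ_{M1} = (x + 2)^2(x + 5), χ_{M2} = (x + 2)^2(x + 5), χ_{M3} = (x + 2)^2(x + 5), χ_{M4} = (x + 2)^2(x + 5).

{M1, M3, M4}: invariant factors (x + 2)^2(x + 5).

{M2}: invariant factors x + 2, (x + 2)(x + 5).

Matrices are similar if and only if their invariant-factor lists agree; the partition into similarity classes is {M1, M3, M4}, {M2}.

2 classes: {M1, M3, M4}, {M2}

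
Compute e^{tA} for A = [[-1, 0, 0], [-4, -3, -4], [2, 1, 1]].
A has Jordan form J = [[-1, 1, 0], [0, -1, 0], [0, 0, -1]] with A = PJP^{-1}, so e^{tA} = P e^{tJ} P^{-1}.

For a Jordan block J_k(λ), e^{tJ_k(λ)} = e^{λt} · (I + tN + t^2 N^2/2! + ... + t^{k-1} N^{k-1}/(k-1)!) where N is the nilpotent superdiagonal part.

Assembling the blocks and conjugating back gives the entries of e^{tA} as shown above.

e^{tA} = [[e^{-t}, 0, 0], [-4*t*e^{-t}, (1 - 2*t)*e^{-t}, -4*t*e^{-t}], [2*t*e^{-t}, t*e^{-t}, (2*t + 1)*e^{-t}]]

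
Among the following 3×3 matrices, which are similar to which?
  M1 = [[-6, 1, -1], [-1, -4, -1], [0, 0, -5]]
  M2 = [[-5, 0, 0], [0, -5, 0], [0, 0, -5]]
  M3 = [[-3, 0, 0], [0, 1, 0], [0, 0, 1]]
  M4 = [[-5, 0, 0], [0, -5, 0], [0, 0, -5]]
Characteristic polynomials: χ_{M1} = (x + 5)^3, χ_{M2} = (x + 5)^3, χ_{M3} = (x - 1)^2(x + 3), χ_{M4} = (x + 5)^3.

{M1}: invariant factors x + 5, (x + 5)^2.

{M2, M4}: invariant factors x + 5, x + 5, x + 5.

{M3}: invariant factors x - 1, (x - 1)(x + 3).

Matrices are similar if and only if their invariant-factor lists agree; the partition into similarity classes is {M1}, {M2, M4}, {M3}.

3 classes: {M1}, {M2, M4}, {M3}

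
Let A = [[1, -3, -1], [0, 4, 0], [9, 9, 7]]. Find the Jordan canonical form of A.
J = [[4, 1, 0], [0, 4, 0], [0, 0, 4]]

The characteristic polynomial is det(xI - A) = (x - 4)^3, so the eigenvalues are 4 (algebraic multiplicity 3).

For λ = 4: rank(A - 4I) = 1, rank((A - 4I)^2) = 0. The eigenspace has dimension 3 - 1 = 2, so there are 2 Jordan blocks; the rank sequence gives block sizes [2, 1].

Assembling the blocks gives the Jordan form J above.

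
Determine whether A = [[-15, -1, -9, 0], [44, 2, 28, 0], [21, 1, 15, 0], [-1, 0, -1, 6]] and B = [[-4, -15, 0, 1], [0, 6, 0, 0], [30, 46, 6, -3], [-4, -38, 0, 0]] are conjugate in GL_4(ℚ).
Yes.

Two matrices over a field are similar if and only if they have the same invariant factors.

Both A and B have characteristic polynomial (x - 6)^2(x + 2)^2 and minimal polynomial (x - 6)^2(x + 2)^2. Computing further, both have invariant factors (x - 6)^2(x + 2)^2. Hence A and B are similar.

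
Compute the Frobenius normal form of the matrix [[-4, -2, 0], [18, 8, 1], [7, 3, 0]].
R = [[0, 0, -2], [1, 0, -1], [0, 1, 4]]

The invariant factors of A (the non-unit diagonal entries of the Smith normal form of xI - A over ℚ[x]) are (x - 1)(x^2 - 3x - 2), each dividing the next. The characteristic polynomial is their product, (x - 1)(x^2 - 3x - 2).

The rational canonical form is the block-diagonal matrix of companion matrices C(f_i):
R = [[0, 0, -2], [1, 0, -1], [0, 1, 4]].

Note the characteristic polynomial does not split into linear factors over ℚ, so A has no Jordan form over ℚ; the rational canonical form exists over any field.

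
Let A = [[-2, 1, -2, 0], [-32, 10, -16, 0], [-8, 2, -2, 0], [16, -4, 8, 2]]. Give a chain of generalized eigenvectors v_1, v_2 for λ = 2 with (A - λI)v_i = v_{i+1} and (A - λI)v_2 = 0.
v_1 = [[0, 1, 1, -1]]^T, v_2 = [[-1, -8, -2, 4]]^T

We seek v_1 ∈ ker((A - 2I)^2) \ ker(A - 2I), then set v_{i+1} = (A - 2I) v_i.

One such chain is v_1 = [[0, 1, 1, -1]]^T, v_2 = [[-1, -8, -2, 4]]^T. Check: (A - 2I) v_2 = [[0, 0, 0, 0]]^T = 0.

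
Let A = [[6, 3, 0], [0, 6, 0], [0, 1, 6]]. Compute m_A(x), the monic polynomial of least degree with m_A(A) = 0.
The characteristic polynomial factors as (x - 6)^3. The minimal polynomial is ∏(x - λ)^{k_λ} where k_λ is the size of the largest Jordan block at λ.

For λ = 6: rank(A - 6I) = 1, and the largest Jordan block has size 2 (the smallest k with rank((A - 6I)^k) = rank((A - 6I)^(k+1))).

So m_A(x) = (x - 6)^2.

m_A(x) = (x - 6)^2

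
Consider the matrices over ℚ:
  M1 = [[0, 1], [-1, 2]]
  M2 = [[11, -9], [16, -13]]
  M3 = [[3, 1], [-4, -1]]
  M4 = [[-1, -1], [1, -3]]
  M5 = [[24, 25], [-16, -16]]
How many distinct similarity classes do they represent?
4 classes: {M1, M3}, {M2}, {M4}, {M5}

Characteristic polynomials: χ_{M1} = (x - 1)^2, χ_{M2} = (x + 1)^2, χ_{M3} = (x - 1)^2, χ_{M4} = (x + 2)^2, χ_{M5} = (x - 4)^2.

{M1, M3}: invariant factors (x - 1)^2.

{M2}: invariant factors (x + 1)^2.

{M4}: invariant factors (x + 2)^2.

{M5}: invariant factors (x - 4)^2.

Matrices are similar if and only if their invariant-factor lists agree; the partition into similarity classes is {M1, M3}, {M2}, {M4}, {M5}.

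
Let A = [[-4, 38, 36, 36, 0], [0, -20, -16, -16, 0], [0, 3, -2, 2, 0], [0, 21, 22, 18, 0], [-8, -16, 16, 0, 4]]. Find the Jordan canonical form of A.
J = [[-4, 1, 0, 0, 0], [0, -4, 0, 0, 0], [0, 0, -4, 0, 0], [0, 0, 0, 4, 0], [0, 0, 0, 0, 4]]

The characteristic polynomial is det(xI - A) = (x - 4)^2(x + 4)^3, so the eigenvalues are -4 (algebraic multiplicity 3), 4 (algebraic multiplicity 2).

For λ = -4: rank(A + 4I) = 3, rank((A + 4I)^2) = 2. The eigenspace has dimension 5 - 3 = 2, so there are 2 Jordan blocks; the rank sequence gives block sizes [2, 1].

For λ = 4: rank(A - 4I) = 3. The eigenspace has dimension 5 - 3 = 2, so there are 2 Jordan blocks; the rank sequence gives block sizes [1, 1].

Assembling the blocks gives the Jordan form J above.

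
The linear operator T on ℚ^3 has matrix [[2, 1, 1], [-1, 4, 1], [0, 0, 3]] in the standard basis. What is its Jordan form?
J = [[3, 1, 0], [0, 3, 0], [0, 0, 3]]

The characteristic polynomial is det(xI - A) = (x - 3)^3, so the eigenvalues are 3 (algebraic multiplicity 3).

For λ = 3: rank(A - 3I) = 1, rank((A - 3I)^2) = 0. The eigenspace has dimension 3 - 1 = 2, so there are 2 Jordan blocks; the rank sequence gives block sizes [2, 1].

Assembling the blocks gives the Jordan form J above.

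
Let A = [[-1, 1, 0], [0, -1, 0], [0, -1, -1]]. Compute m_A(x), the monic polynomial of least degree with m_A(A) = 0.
m_A(x) = (x + 1)^2

The characteristic polynomial factors as (x + 1)^3. The minimal polynomial is ∏(x - λ)^{k_λ} where k_λ is the size of the largest Jordan block at λ.

For λ = -1: rank(A + I) = 1, and the largest Jordan block has size 2 (the smallest k with rank((A + I)^k) = rank((A + I)^(k+1))).

So m_A(x) = (x + 1)^2.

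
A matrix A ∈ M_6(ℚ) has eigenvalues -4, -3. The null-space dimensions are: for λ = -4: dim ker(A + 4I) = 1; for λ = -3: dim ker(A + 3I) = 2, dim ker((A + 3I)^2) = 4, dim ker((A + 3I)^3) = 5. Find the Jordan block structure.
λ = -4: successive nullity increments [1] count blocks of size ≥ k; block sizes are [1].
λ = -3: successive nullity increments [2, 2, 1] count blocks of size ≥ k; block sizes are [3, 2].

Jordan blocks: (-4, 1), (-3, 3), (-3, 2)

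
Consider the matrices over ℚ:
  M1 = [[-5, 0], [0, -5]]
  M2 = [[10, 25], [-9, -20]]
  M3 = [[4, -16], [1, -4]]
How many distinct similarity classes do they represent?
3 classes: {M1}, {M2}, {M3}

Characteristic polynomials: χ_{M1} = (x + 5)^2, χ_{M2} = (x + 5)^2, χ_{M3} = x^2.

{M1}: invariant factors x + 5, x + 5.

{M2}: invariant factors (x + 5)^2.

{M3}: invariant factors x^2.

Matrices are similar if and only if their invariant-factor lists agree; the partition into similarity classes is {M1}, {M2}, {M3}.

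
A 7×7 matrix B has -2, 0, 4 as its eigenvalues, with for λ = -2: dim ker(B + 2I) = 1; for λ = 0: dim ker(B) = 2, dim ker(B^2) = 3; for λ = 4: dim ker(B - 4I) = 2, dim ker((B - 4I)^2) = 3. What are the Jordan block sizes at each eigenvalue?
λ = -2: successive nullity increments [1] count blocks of size ≥ k; block sizes are [1].
λ = 0: successive nullity increments [2, 1] count blocks of size ≥ k; block sizes are [2, 1].
λ = 4: successive nullity increments [2, 1] count blocks of size ≥ k; block sizes are [2, 1].

Jordan blocks: (-2, 1), (0, 2), (0, 1), (4, 2), (4, 1)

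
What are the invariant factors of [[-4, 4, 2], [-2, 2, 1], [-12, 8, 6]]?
x(x - 2)^2

The Jordan structure of A has elementary divisors x, (x - 2)^2. Arranging the block sizes at each eigenvalue in decreasing order and taking row products gives the invariant factors.

Invariant factors (smallest first, each dividing the next): x(x - 2)^2.

Check: the last factor x(x - 2)^2 is the minimal polynomial, and the product x(x - 2)^2 is the characteristic polynomial.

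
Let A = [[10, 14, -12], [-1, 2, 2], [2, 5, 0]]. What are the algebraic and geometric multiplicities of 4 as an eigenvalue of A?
algebraic multiplicity 3, geometric multiplicity 1

The characteristic polynomial is (x - 4)^3, so the factor x - 4 appears with exponent 3: the algebraic multiplicity is 3.

rank(A - 4I) = 2, so the eigenspace has dimension 3 - 2 = 1: the geometric multiplicity is 1.

Since 1 < 3, A is not diagonalizable.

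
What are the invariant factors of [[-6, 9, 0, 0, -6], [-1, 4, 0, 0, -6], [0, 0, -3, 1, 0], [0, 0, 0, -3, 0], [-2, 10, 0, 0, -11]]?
x + 3, (x + 3)^2(x + 5)^2

The Jordan structure of A has elementary divisors (x + 5)^2, (x + 3)^2, (x + 3). Arranging the block sizes at each eigenvalue in decreasing order and taking row products gives the invariant factors.

Invariant factors (smallest first, each dividing the next): x + 3, (x + 3)^2(x + 5)^2.

Check: the last factor (x + 3)^2(x + 5)^2 is the minimal polynomial, and the product (x + 3)^3(x + 5)^2 is the characteristic polynomial.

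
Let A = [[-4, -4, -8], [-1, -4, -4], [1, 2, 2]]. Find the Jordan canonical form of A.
J = [[-2, 1, 0], [0, -2, 0], [0, 0, -2]]

The characteristic polynomial is det(xI - A) = (x + 2)^3, so the eigenvalues are -2 (algebraic multiplicity 3).

For λ = -2: rank(A + 2I) = 1, rank((A + 2I)^2) = 0. The eigenspace has dimension 3 - 1 = 2, so there are 2 Jordan blocks; the rank sequence gives block sizes [2, 1].

Assembling the blocks gives the Jordan form J above.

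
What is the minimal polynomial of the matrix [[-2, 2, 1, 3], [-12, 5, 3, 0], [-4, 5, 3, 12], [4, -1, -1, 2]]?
m_A(x) = (x - 2)^2

The characteristic polynomial factors as (x - 2)^4. The minimal polynomial is ∏(x - λ)^{k_λ} where k_λ is the size of the largest Jordan block at λ.

For λ = 2: rank(A - 2I) = 2, and the largest Jordan block has size 2 (the smallest k with rank((A - 2I)^k) = rank((A - 2I)^(k+1))).

So m_A(x) = (x - 2)^2.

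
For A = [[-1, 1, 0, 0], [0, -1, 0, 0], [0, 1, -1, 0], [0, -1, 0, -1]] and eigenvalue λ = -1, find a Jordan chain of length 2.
We seek v_1 ∈ ker((A + I)^2) \ ker(A + I), then set v_{i+1} = (A + I) v_i.

One such chain is v_1 = [[0, 1, 0, 1]]^T, v_2 = [[1, 0, 1, -1]]^T. Check: (A + I) v_2 = [[0, 0, 0, 0]]^T = 0.

v_1 = [[0, 1, 0, 1]]^T, v_2 = [[1, 0, 1, -1]]^T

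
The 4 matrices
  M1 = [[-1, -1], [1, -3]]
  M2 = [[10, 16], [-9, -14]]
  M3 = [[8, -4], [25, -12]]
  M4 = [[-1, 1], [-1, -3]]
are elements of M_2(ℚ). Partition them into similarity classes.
Characteristic polynomials: χ_{M1} = (x + 2)^2, χ_{M2} = (x + 2)^2, χ_{M3} = (x + 2)^2, χ_{M4} = (x + 2)^2.

{M1, M2, M3, M4}: invariant factors (x + 2)^2.

Matrices are similar if and only if their invariant-factor lists agree; the partition into similarity classes is {M1, M2, M3, M4}.

1 class: {M1, M2, M3, M4}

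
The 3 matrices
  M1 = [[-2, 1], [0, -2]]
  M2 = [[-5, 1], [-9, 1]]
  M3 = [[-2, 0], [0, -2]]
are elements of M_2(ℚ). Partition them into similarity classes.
2 classes: {M1, M2}, {M3}

Characteristic polynomials: χ_{M1} = (x + 2)^2, χ_{M2} = (x + 2)^2, χ_{M3} = (x + 2)^2.

{M1, M2}: invariant factors (x + 2)^2.

{M3}: invariant factors x + 2, x + 2.

Matrices are similar if and only if their invariant-factor lists agree; the partition into similarity classes is {M1, M2}, {M3}.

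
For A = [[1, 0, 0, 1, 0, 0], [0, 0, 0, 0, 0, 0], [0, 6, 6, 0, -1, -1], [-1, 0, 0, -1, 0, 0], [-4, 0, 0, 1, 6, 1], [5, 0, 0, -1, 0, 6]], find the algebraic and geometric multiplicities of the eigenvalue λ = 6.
algebraic multiplicity 3, geometric multiplicity 1

The characteristic polynomial is x^3(x - 6)^3, so the factor x - 6 appears with exponent 3: the algebraic multiplicity is 3.

rank(A - 6I) = 5, so the eigenspace has dimension 6 - 5 = 1: the geometric multiplicity is 1.

Since 1 < 3, A is not diagonalizable.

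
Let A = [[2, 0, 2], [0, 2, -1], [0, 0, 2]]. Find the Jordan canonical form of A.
The characteristic polynomial is det(xI - A) = (x - 2)^3, so the eigenvalues are 2 (algebraic multiplicity 3).

For λ = 2: rank(A - 2I) = 1, rank((A - 2I)^2) = 0. The eigenspace has dimension 3 - 1 = 2, so there are 2 Jordan blocks; the rank sequence gives block sizes [2, 1].

Assembling the blocks gives the Jordan form J above.

J = [[2, 1, 0], [0, 2, 0], [0, 0, 2]]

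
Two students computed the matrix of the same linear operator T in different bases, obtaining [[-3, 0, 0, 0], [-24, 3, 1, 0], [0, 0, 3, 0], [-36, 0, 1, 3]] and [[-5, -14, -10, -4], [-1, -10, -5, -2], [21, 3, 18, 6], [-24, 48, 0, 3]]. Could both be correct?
Yes.

Two matrices over a field are similar if and only if they have the same invariant factors.

Both A and B have characteristic polynomial (x - 3)^3(x + 3) and minimal polynomial (x - 3)^2(x + 3). Computing further, both have invariant factors x - 3, (x - 3)^2(x + 3). Hence A and B are similar.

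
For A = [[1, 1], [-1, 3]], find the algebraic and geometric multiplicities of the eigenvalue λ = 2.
algebraic multiplicity 2, geometric multiplicity 1

The characteristic polynomial is (x - 2)^2, so the factor x - 2 appears with exponent 2: the algebraic multiplicity is 2.

rank(A - 2I) = 1, so the eigenspace has dimension 2 - 1 = 1: the geometric multiplicity is 1.

Since 1 < 2, A is not diagonalizable.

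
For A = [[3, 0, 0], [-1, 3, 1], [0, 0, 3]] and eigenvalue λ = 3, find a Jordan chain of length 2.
v_1 = [[-1, 1, 0]]^T, v_2 = [[0, 1, 0]]^T

We seek v_1 ∈ ker((A - 3I)^2) \ ker(A - 3I), then set v_{i+1} = (A - 3I) v_i.

One such chain is v_1 = [[-1, 1, 0]]^T, v_2 = [[0, 1, 0]]^T. Check: (A - 3I) v_2 = [[0, 0, 0]]^T = 0.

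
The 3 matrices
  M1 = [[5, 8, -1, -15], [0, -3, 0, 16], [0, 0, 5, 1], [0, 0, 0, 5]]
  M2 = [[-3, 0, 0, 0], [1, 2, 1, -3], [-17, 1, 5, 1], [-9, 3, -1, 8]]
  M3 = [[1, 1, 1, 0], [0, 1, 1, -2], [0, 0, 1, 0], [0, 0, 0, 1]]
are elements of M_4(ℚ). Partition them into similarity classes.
2 classes: {M1, M2}, {M3}

Characteristic polynomials: χ_{M1} = (x - 5)^3(x + 3), χ_{M2} = (x - 5)^3(x + 3), χ_{M3} = (x - 1)^4.

{M1, M2}: invariant factors (x - 5)^3(x + 3).

{M3}: invariant factors x - 1, (x - 1)^3.

Matrices are similar if and only if their invariant-factor lists agree; the partition into similarity classes is {M1, M2}, {M3}.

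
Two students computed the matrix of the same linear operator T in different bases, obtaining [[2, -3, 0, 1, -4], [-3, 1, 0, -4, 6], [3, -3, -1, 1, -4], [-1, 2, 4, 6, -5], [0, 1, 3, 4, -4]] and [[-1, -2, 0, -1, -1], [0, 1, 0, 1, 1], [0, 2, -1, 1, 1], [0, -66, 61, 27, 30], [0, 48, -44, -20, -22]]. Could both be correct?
No.

Both have characteristic polynomial (x - 2)^3(x + 1)^2, but the minimal polynomial of A is (x - 2)^3(x + 1)^2 while the minimal polynomial of B is (x - 2)^3(x + 1). The minimal polynomial is a similarity invariant, so A and B are not similar.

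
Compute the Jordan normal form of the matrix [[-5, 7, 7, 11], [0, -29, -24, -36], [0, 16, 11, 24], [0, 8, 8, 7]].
J = [[-5, 1, 0, 0], [0, -5, 0, 0], [0, 0, -5, 0], [0, 0, 0, -1]]

The characteristic polynomial is det(xI - A) = (x + 1)(x + 5)^3, so the eigenvalues are -5 (algebraic multiplicity 3), -1 (algebraic multiplicity 1).

For λ = -5: rank(A + 5I) = 2, rank((A + 5I)^2) = 1. The eigenspace has dimension 4 - 2 = 2, so there are 2 Jordan blocks; the rank sequence gives block sizes [2, 1].

For λ = -1: algebraic multiplicity 1 gives one 1×1 block.

Assembling the blocks gives the Jordan form J above.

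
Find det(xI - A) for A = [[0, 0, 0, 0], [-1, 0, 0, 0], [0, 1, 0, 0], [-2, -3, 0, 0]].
χ_A(x) = x^4

xI - A = [[x, 0, 0, 0], [1, x, 0, 0], [0, -1, x, 0], [2, 3, 0, x]].

Expanding det(xI - A) along the first row:
det(xI - A) = + (x)·det([[x, 0, 0], [-1, x, 0], [3, 0, x]]) - (0)·det([[1, 0, 0], [0, x, 0], [2, 0, x]]) + (0)·det([[1, x, 0], [0, -1, 0], [2, 3, x]]) - (0)·det([[1, x, 0], [0, -1, x], [2, 3, 0]]).

Evaluating gives χ_A(x) = x^4.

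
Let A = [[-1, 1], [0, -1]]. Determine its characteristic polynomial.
xI - A = [[x + 1, -1], [0, x + 1]].

Expanding det(xI - A) along the first row:
det(xI - A) = + (x + 1)·det([[x + 1]]) - (-1)·det([[0]]).

Evaluating gives χ_A(x) = x^2 + 2x + 1 = (x + 1)^2.

χ_A(x) = (x + 1)^2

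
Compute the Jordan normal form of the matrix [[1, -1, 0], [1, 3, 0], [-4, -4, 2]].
The characteristic polynomial is det(xI - A) = (x - 2)^3, so the eigenvalues are 2 (algebraic multiplicity 3).

For λ = 2: rank(A - 2I) = 1, rank((A - 2I)^2) = 0. The eigenspace has dimension 3 - 1 = 2, so there are 2 Jordan blocks; the rank sequence gives block sizes [2, 1].

Assembling the blocks gives the Jordan form J above.

J = [[2, 1, 0], [0, 2, 0], [0, 0, 2]]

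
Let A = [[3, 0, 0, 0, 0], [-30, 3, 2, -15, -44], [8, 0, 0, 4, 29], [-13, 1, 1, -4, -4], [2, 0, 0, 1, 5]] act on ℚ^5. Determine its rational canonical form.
R = [[3, 0, 0, 0, 0], [0, 0, 0, 0, -9], [0, 1, 0, 0, -12], [0, 0, 1, 0, 2], [0, 0, 0, 1, 4]]

The invariant factors of A (the non-unit diagonal entries of the Smith normal form of xI - A over ℚ[x]) are x - 3, (x - 3)^2(x + 1)^2, each dividing the next. The characteristic polynomial is their product, (x - 3)^3(x + 1)^2.

The rational canonical form is the block-diagonal matrix of companion matrices C(f_i):
R = [[3, 0, 0, 0, 0], [0, 0, 0, 0, -9], [0, 1, 0, 0, -12], [0, 0, 1, 0, 2], [0, 0, 0, 1, 4]].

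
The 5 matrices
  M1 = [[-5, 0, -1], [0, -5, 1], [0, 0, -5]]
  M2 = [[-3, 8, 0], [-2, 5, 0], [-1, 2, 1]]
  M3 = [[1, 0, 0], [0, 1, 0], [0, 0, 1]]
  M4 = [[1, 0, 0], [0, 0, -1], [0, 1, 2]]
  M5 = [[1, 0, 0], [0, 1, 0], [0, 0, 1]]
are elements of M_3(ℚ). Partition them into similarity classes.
3 classes: {M1}, {M2, M4}, {M3, M5}

Characteristic polynomials: χ_{M1} = (x + 5)^3, χ_{M2} = (x - 1)^3, χ_{M3} = (x - 1)^3, χ_{M4} = (x - 1)^3, χ_{M5} = (x - 1)^3.

{M1}: invariant factors x + 5, (x + 5)^2.

{M2, M4}: invariant factors x - 1, (x - 1)^2.

{M3, M5}: invariant factors x - 1, x - 1, x - 1.

Matrices are similar if and only if their invariant-factor lists agree; the partition into similarity classes is {M1}, {M2, M4}, {M3, M5}.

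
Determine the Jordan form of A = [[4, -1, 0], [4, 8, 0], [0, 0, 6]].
The characteristic polynomial is det(xI - A) = (x - 6)^3, so the eigenvalues are 6 (algebraic multiplicity 3).

For λ = 6: rank(A - 6I) = 1, rank((A - 6I)^2) = 0. The eigenspace has dimension 3 - 1 = 2, so there are 2 Jordan blocks; the rank sequence gives block sizes [2, 1].

Assembling the blocks gives the Jordan form J above.

J = [[6, 1, 0], [0, 6, 0], [0, 0, 6]]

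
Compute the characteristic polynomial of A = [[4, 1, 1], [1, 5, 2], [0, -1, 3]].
xI - A = [[x - 4, -1, -1], [-1, x - 5, -2], [0, 1, x - 3]].

Expanding det(xI - A) along the first row:
det(xI - A) = + (x - 4)·det([[x - 5, -2], [1, x - 3]]) - (-1)·det([[-1, -2], [0, x - 3]]) + (-1)·det([[-1, x - 5], [0, 1]]).

Evaluating gives χ_A(x) = x^3 - 12x^2 + 48x - 64 = (x - 4)^3.

χ_A(x) = (x - 4)^3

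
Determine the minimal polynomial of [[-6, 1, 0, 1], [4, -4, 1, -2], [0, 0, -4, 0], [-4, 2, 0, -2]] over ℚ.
m_A(x) = (x + 4)^3

The characteristic polynomial factors as (x + 4)^4. The minimal polynomial is ∏(x - λ)^{k_λ} where k_λ is the size of the largest Jordan block at λ.

For λ = -4: rank(A + 4I) = 2, and the largest Jordan block has size 3 (the smallest k with rank((A + 4I)^k) = rank((A + 4I)^(k+1))).

So m_A(x) = (x + 4)^3.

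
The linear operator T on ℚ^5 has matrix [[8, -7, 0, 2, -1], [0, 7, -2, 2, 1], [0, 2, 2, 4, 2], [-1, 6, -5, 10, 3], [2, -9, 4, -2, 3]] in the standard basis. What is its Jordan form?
J = [[6, 1, 0, 0, 0], [0, 6, 0, 0, 0], [0, 0, 6, 1, 0], [0, 0, 0, 6, 0], [0, 0, 0, 0, 6]]

The characteristic polynomial is det(xI - A) = (x - 6)^5, so the eigenvalues are 6 (algebraic multiplicity 5).

For λ = 6: rank(A - 6I) = 2, rank((A - 6I)^2) = 0. The eigenspace has dimension 5 - 2 = 3, so there are 3 Jordan blocks; the rank sequence gives block sizes [2, 2, 1].

Assembling the blocks gives the Jordan form J above.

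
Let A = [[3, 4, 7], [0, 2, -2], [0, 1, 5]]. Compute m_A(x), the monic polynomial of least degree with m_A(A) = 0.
The characteristic polynomial factors as (x - 4)(x - 3)^2. The minimal polynomial is ∏(x - λ)^{k_λ} where k_λ is the size of the largest Jordan block at λ.

For λ = 3: rank(A - 3I) = 2, and the largest Jordan block has size 2 (the smallest k with rank((A - 3I)^k) = rank((A - 3I)^(k+1))).
For λ = 4: rank(A - 4I) = 2, and the largest Jordan block has size 1 (the smallest k with rank((A - 4I)^k) = rank((A - 4I)^(k+1))).

So m_A(x) = (x - 4)(x - 3)^2.

m_A(x) = (x - 4)(x - 3)^2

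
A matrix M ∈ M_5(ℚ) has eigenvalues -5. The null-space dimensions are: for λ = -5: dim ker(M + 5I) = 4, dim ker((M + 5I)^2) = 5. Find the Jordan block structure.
λ = -5: successive nullity increments [4, 1] count blocks of size ≥ k; block sizes are [2, 1, 1, 1].

Jordan blocks: (-5, 2), (-5, 1), (-5, 1), (-5, 1)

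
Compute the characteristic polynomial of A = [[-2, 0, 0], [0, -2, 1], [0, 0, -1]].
χ_A(x) = (x + 1)(x + 2)^2

xI - A = [[x + 2, 0, 0], [0, x + 2, -1], [0, 0, x + 1]].

Expanding det(xI - A) along the first row:
det(xI - A) = + (x + 2)·det([[x + 2, -1], [0, x + 1]]) - (0)·det([[0, -1], [0, x + 1]]) + (0)·det([[0, x + 2], [0, 0]]).

Evaluating gives χ_A(x) = x^3 + 5x^2 + 8x + 4 = (x + 1)(x + 2)^2.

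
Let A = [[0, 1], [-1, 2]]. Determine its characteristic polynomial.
xI - A = [[x, -1], [1, x - 2]].

Expanding det(xI - A) along the first row:
det(xI - A) = + (x)·det([[x - 2]]) - (-1)·det([[1]]).

Evaluating gives χ_A(x) = x^2 - 2x + 1 = (x - 1)^2.

χ_A(x) = (x - 1)^2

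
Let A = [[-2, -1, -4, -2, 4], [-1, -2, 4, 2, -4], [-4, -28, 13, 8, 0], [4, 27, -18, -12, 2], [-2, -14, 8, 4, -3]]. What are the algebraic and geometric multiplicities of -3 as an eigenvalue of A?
The characteristic polynomial is (x - 5)(x + 2)(x + 3)^3, so the factor x + 3 appears with exponent 3: the algebraic multiplicity is 3.

rank(A + 3I) = 3, so the eigenspace has dimension 5 - 3 = 2: the geometric multiplicity is 2.

Since 2 < 3, A is not diagonalizable.

algebraic multiplicity 3, geometric multiplicity 2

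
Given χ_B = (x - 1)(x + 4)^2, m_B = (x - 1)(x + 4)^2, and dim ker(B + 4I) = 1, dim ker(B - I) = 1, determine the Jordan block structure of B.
λ = -4: algebraic multiplicity 2 (exponent in χ_B), largest block size 2 (exponent in m_B), 1 block (geometric multiplicity). This forces block sizes [2].
λ = 1: algebraic multiplicity 1 (exponent in χ_B), largest block size 1 (exponent in m_B), 1 block (geometric multiplicity). This forces block sizes [1].

Jordan blocks: (-4, 2), (1, 1)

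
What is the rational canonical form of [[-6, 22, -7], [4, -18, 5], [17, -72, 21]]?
The invariant factors of A (the non-unit diagonal entries of the Smith normal form of xI - A over ℚ[x]) are (x + 4)(x^2 - x - 1), each dividing the next. The characteristic polynomial is their product, (x + 4)(x^2 - x - 1).

The rational canonical form is the block-diagonal matrix of companion matrices C(f_i):
R = [[0, 0, 4], [1, 0, 5], [0, 1, -3]].

Note the characteristic polynomial does not split into linear factors over ℚ, so A has no Jordan form over ℚ; the rational canonical form exists over any field.

R = [[0, 0, 4], [1, 0, 5], [0, 1, -3]]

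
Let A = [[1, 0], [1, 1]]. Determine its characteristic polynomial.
χ_A(x) = (x - 1)^2

xI - A = [[x - 1, 0], [-1, x - 1]].

Expanding det(xI - A) along the first row:
det(xI - A) = + (x - 1)·det([[x - 1]]) - (0)·det([[-1]]).

Evaluating gives χ_A(x) = x^2 - 2x + 1 = (x - 1)^2.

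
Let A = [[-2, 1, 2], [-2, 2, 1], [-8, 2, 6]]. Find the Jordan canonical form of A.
The characteristic polynomial is det(xI - A) = (x - 2)^3, so the eigenvalues are 2 (algebraic multiplicity 3).

For λ = 2: rank(A - 2I) = 2, rank((A - 2I)^2) = 1, rank((A - 2I)^3) = 0. The eigenspace has dimension 3 - 2 = 1, so there is 1 Jordan block; the rank sequence gives block sizes [3].

Assembling the blocks gives the Jordan form J above.

J = [[2, 1, 0], [0, 2, 1], [0, 0, 2]]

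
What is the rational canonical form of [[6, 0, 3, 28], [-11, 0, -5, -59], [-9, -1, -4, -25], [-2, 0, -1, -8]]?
The invariant factors of A (the non-unit diagonal entries of the Smith normal form of xI - A over ℚ[x]) are (x + 1)^2(x + 2)^2, each dividing the next. The characteristic polynomial is their product, (x + 1)^2(x + 2)^2.

The rational canonical form is the block-diagonal matrix of companion matrices C(f_i):
R = [[0, 0, 0, -4], [1, 0, 0, -12], [0, 1, 0, -13], [0, 0, 1, -6]].

R = [[0, 0, 0, -4], [1, 0, 0, -12], [0, 1, 0, -13], [0, 0, 1, -6]]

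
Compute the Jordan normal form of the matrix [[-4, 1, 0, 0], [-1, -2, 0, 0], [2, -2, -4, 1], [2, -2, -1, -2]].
J = [[-3, 1, 0, 0], [0, -3, 0, 0], [0, 0, -3, 1], [0, 0, 0, -3]]

The characteristic polynomial is det(xI - A) = (x + 3)^4, so the eigenvalues are -3 (algebraic multiplicity 4).

For λ = -3: rank(A + 3I) = 2, rank((A + 3I)^2) = 0. The eigenspace has dimension 4 - 2 = 2, so there are 2 Jordan blocks; the rank sequence gives block sizes [2, 2].

Assembling the blocks gives the Jordan form J above.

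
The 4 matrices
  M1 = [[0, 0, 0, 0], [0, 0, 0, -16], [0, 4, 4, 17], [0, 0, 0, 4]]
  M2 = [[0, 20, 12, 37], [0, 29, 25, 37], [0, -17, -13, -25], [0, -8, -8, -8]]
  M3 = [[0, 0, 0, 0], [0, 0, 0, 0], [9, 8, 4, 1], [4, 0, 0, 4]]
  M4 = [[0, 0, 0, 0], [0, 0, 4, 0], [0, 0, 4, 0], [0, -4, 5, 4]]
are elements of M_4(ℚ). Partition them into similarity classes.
2 classes: {M1, M3, M4}, {M2}

Characteristic polynomials: χ_{M1} = x^2(x - 4)^2, χ_{M2} = x^2(x - 4)^2, χ_{M3} = x^2(x - 4)^2, χ_{M4} = x^2(x - 4)^2.

{M1, M3, M4}: invariant factors x, x(x - 4)^2.

{M2}: invariant factors x^2(x - 4)^2.

Matrices are similar if and only if their invariant-factor lists agree; the partition into similarity classes is {M1, M3, M4}, {M2}.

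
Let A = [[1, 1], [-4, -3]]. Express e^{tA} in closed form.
e^{tA} = [[(2*t + 1)*e^{-t}, t*e^{-t}], [-4*t*e^{-t}, (1 - 2*t)*e^{-t}]]

A has Jordan form J = [[-1, 1], [0, -1]] with A = PJP^{-1}, so e^{tA} = P e^{tJ} P^{-1}.

For a Jordan block J_k(λ), e^{tJ_k(λ)} = e^{λt} · (I + tN + t^2 N^2/2! + ... + t^{k-1} N^{k-1}/(k-1)!) where N is the nilpotent superdiagonal part.

Assembling the blocks and conjugating back gives the entries of e^{tA} as shown above.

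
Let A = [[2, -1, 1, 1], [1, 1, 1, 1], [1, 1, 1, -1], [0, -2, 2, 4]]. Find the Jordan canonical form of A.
The characteristic polynomial is det(xI - A) = (x - 2)^4, so the eigenvalues are 2 (algebraic multiplicity 4).

For λ = 2: rank(A - 2I) = 2, rank((A - 2I)^2) = 1, rank((A - 2I)^3) = 0. The eigenspace has dimension 4 - 2 = 2, so there are 2 Jordan blocks; the rank sequence gives block sizes [3, 1].

Assembling the blocks gives the Jordan form J above.

J = [[2, 1, 0, 0], [0, 2, 1, 0], [0, 0, 2, 0], [0, 0, 0, 2]]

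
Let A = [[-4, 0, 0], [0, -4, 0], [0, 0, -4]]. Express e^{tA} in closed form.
e^{tA} = [[e^{-4*t}, 0, 0], [0, e^{-4*t}, 0], [0, 0, e^{-4*t}]]

A has Jordan form J = [[-4, 0, 0], [0, -4, 0], [0, 0, -4]] with A = PJP^{-1}, so e^{tA} = P e^{tJ} P^{-1}.

For a Jordan block J_k(λ), e^{tJ_k(λ)} = e^{λt} · (I + tN + t^2 N^2/2! + ... + t^{k-1} N^{k-1}/(k-1)!) where N is the nilpotent superdiagonal part.

Assembling the blocks and conjugating back gives the entries of e^{tA} as shown above.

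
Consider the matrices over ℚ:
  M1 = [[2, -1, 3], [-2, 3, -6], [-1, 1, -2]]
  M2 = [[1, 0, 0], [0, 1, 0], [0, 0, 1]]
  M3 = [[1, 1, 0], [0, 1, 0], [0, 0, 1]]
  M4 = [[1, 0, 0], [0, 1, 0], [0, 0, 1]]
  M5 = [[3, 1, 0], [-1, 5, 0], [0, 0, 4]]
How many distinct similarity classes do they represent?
Characteristic polynomials: χ_{M1} = (x - 1)^3, χ_{M2} = (x - 1)^3, χ_{M3} = (x - 1)^3, χ_{M4} = (x - 1)^3, χ_{M5} = (x - 4)^3.

{M1, M3}: invariant factors x - 1, (x - 1)^2.

{M2, M4}: invariant factors x - 1, x - 1, x - 1.

{M5}: invariant factors x - 4, (x - 4)^2.

Matrices are similar if and only if their invariant-factor lists agree; the partition into similarity classes is {M1, M3}, {M2, M4}, {M5}.

3 classes: {M1, M3}, {M2, M4}, {M5}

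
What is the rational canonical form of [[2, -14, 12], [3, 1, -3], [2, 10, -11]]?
R = [[0, 0, -4], [1, 0, -17], [0, 1, -8]]

The invariant factors of A (the non-unit diagonal entries of the Smith normal form of xI - A over ℚ[x]) are (x + 4)(x^2 + 4x + 1), each dividing the next. The characteristic polynomial is their product, (x + 4)(x^2 + 4x + 1).

The rational canonical form is the block-diagonal matrix of companion matrices C(f_i):
R = [[0, 0, -4], [1, 0, -17], [0, 1, -8]].

Note the characteristic polynomial does not split into linear factors over ℚ, so A has no Jordan form over ℚ; the rational canonical form exists over any field.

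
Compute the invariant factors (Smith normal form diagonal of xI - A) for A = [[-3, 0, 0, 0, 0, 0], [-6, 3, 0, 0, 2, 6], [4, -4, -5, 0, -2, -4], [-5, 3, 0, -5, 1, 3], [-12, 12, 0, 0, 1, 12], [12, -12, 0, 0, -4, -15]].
x + 3, (x + 3)(x + 5), (x + 3)(x + 5)^2

The Jordan structure of A has elementary divisors (x + 5)^2, (x + 5), (x + 3), (x + 3), (x + 3). Arranging the block sizes at each eigenvalue in decreasing order and taking row products gives the invariant factors.

Invariant factors (smallest first, each dividing the next): x + 3, (x + 3)(x + 5), (x + 3)(x + 5)^2.

Check: the last factor (x + 3)(x + 5)^2 is the minimal polynomial, and the product (x + 3)^3(x + 5)^3 is the characteristic polynomial.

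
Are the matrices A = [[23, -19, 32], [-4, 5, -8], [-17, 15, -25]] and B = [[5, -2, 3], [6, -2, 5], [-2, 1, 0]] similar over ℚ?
Two matrices over a field are similar if and only if they have the same invariant factors.

Both A and B have characteristic polynomial (x - 1)^3 and minimal polynomial (x - 1)^3. Computing further, both have invariant factors (x - 1)^3. Hence A and B are similar.

Yes.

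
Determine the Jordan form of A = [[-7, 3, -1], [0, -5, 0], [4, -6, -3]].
The characteristic polynomial is det(xI - A) = (x + 5)^3, so the eigenvalues are -5 (algebraic multiplicity 3).

For λ = -5: rank(A + 5I) = 1, rank((A + 5I)^2) = 0. The eigenspace has dimension 3 - 1 = 2, so there are 2 Jordan blocks; the rank sequence gives block sizes [2, 1].

Assembling the blocks gives the Jordan form J above.

J = [[-5, 1, 0], [0, -5, 0], [0, 0, -5]]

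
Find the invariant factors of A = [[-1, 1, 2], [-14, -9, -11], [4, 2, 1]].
(x + 3)^3

The Jordan structure of A has elementary divisors (x + 3)^3. Arranging the block sizes at each eigenvalue in decreasing order and taking row products gives the invariant factors.

Invariant factors (smallest first, each dividing the next): (x + 3)^3.

Check: the last factor (x + 3)^3 is the minimal polynomial, and the product (x + 3)^3 is the characteristic polynomial.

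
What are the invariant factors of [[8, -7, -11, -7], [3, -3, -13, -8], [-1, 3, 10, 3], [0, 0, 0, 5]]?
The Jordan structure of A has elementary divisors (x - 5)^3, (x - 5). Arranging the block sizes at each eigenvalue in decreasing order and taking row products gives the invariant factors.

Invariant factors (smallest first, each dividing the next): x - 5, (x - 5)^3.

Check: the last factor (x - 5)^3 is the minimal polynomial, and the product (x - 5)^4 is the characteristic polynomial.

x - 5, (x - 5)^3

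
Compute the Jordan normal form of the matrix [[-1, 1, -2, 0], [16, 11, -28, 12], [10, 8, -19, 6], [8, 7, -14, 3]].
J = [[-3, 1, 0, 0], [0, -3, 0, 0], [0, 0, -3, 0], [0, 0, 0, 3]]

The characteristic polynomial is det(xI - A) = (x - 3)(x + 3)^3, so the eigenvalues are -3 (algebraic multiplicity 3), 3 (algebraic multiplicity 1).

For λ = -3: rank(A + 3I) = 2, rank((A + 3I)^2) = 1. The eigenspace has dimension 4 - 2 = 2, so there are 2 Jordan blocks; the rank sequence gives block sizes [2, 1].

For λ = 3: algebraic multiplicity 1 gives one 1×1 block.

Assembling the blocks gives the Jordan form J above.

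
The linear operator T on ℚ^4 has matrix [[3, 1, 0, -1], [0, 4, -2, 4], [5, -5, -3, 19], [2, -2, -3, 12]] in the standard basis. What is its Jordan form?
The characteristic polynomial is det(xI - A) = (x - 4)^4, so the eigenvalues are 4 (algebraic multiplicity 4).

For λ = 4: rank(A - 4I) = 2, rank((A - 4I)^2) = 1, rank((A - 4I)^3) = 0. The eigenspace has dimension 4 - 2 = 2, so there are 2 Jordan blocks; the rank sequence gives block sizes [3, 1].

Assembling the blocks gives the Jordan form J above.

J = [[4, 1, 0, 0], [0, 4, 1, 0], [0, 0, 4, 0], [0, 0, 0, 4]]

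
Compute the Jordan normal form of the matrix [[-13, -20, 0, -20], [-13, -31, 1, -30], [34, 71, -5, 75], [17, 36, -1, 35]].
J = [[-5, 0, 0, 0], [0, -3, 1, 0], [0, 0, -3, 1], [0, 0, 0, -3]]

The characteristic polynomial is det(xI - A) = (x + 3)^3(x + 5), so the eigenvalues are -5 (algebraic multiplicity 1), -3 (algebraic multiplicity 3).

For λ = -5: algebraic multiplicity 1 gives one 1×1 block.

For λ = -3: rank(A + 3I) = 3, rank((A + 3I)^2) = 2, rank((A + 3I)^3) = 1. The eigenspace has dimension 4 - 3 = 1, so there is 1 Jordan block; the rank sequence gives block sizes [3].

Assembling the blocks gives the Jordan form J above.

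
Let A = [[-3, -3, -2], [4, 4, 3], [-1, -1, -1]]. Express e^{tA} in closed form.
e^{tA} = [[-t^2/2 - 3*t + 1, t*(-t - 6)/2, t*(-t - 4)/2], [t*(t + 8)/2, t^2/2 + 4*t + 1, t*(t + 6)/2], [-t, -t, 1 - t]]

A has Jordan form J = [[0, 1, 0], [0, 0, 1], [0, 0, 0]] with A = PJP^{-1}, so e^{tA} = P e^{tJ} P^{-1}.

For a Jordan block J_k(λ), e^{tJ_k(λ)} = e^{λt} · (I + tN + t^2 N^2/2! + ... + t^{k-1} N^{k-1}/(k-1)!) where N is the nilpotent superdiagonal part.

Assembling the blocks and conjugating back gives the entries of e^{tA} as shown above.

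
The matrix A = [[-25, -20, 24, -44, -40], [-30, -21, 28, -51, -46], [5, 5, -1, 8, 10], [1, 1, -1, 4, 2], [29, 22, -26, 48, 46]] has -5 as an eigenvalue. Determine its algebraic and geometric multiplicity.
algebraic multiplicity 1, geometric multiplicity 1

The characteristic polynomial is (x - 2)^4(x + 5), so the factor x + 5 appears with exponent 1: the algebraic multiplicity is 1.

rank(A + 5I) = 4, so the eigenspace has dimension 5 - 4 = 1: the geometric multiplicity is 1.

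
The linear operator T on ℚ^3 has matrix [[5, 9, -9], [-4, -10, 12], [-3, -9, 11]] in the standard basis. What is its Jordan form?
The characteristic polynomial is det(xI - A) = (x - 2)^3, so the eigenvalues are 2 (algebraic multiplicity 3).

For λ = 2: rank(A - 2I) = 1, rank((A - 2I)^2) = 0. The eigenspace has dimension 3 - 1 = 2, so there are 2 Jordan blocks; the rank sequence gives block sizes [2, 1].

Assembling the blocks gives the Jordan form J above.

J = [[2, 1, 0], [0, 2, 0], [0, 0, 2]]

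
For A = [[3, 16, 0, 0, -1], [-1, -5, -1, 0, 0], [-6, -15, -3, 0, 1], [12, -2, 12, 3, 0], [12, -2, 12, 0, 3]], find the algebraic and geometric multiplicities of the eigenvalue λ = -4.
algebraic multiplicity 2, geometric multiplicity 1

The characteristic polynomial is (x - 3)^3(x + 4)^2, so the factor x + 4 appears with exponent 2: the algebraic multiplicity is 2.

rank(A + 4I) = 4, so the eigenspace has dimension 5 - 4 = 1: the geometric multiplicity is 1.

Since 1 < 2, A is not diagonalizable.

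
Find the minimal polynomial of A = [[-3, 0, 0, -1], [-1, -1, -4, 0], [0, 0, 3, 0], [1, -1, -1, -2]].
The characteristic polynomial factors as (x - 3)(x + 2)^3. The minimal polynomial is ∏(x - λ)^{k_λ} where k_λ is the size of the largest Jordan block at λ.

For λ = -2: rank(A + 2I) = 3, and the largest Jordan block has size 3 (the smallest k with rank((A + 2I)^k) = rank((A + 2I)^(k+1))).
For λ = 3: rank(A - 3I) = 3, and the largest Jordan block has size 1 (the smallest k with rank((A - 3I)^k) = rank((A - 3I)^(k+1))).

So m_A(x) = (x - 3)(x + 2)^3.

m_A(x) = (x - 3)(x + 2)^3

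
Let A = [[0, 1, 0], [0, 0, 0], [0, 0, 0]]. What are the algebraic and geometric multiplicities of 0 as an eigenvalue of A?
algebraic multiplicity 3, geometric multiplicity 2

The characteristic polynomial is x^3, so the factor x appears with exponent 3: the algebraic multiplicity is 3.

rank(A) = 1, so the eigenspace has dimension 3 - 1 = 2: the geometric multiplicity is 2.

Since 2 < 3, A is not diagonalizable.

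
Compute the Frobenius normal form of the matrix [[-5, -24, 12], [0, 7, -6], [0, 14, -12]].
R = [[-5, 0, 0], [0, 0, 0], [0, 1, -5]]

The invariant factors of A (the non-unit diagonal entries of the Smith normal form of xI - A over ℚ[x]) are x + 5, x(x + 5), each dividing the next. The characteristic polynomial is their product, x(x + 5)^2.

The rational canonical form is the block-diagonal matrix of companion matrices C(f_i):
R = [[-5, 0, 0], [0, 0, 0], [0, 1, -5]].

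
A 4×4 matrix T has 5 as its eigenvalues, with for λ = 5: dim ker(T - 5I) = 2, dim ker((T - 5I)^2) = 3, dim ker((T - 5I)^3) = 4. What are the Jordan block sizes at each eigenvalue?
λ = 5: successive nullity increments [2, 1, 1] count blocks of size ≥ k; block sizes are [3, 1].

Jordan blocks: (5, 3), (5, 1)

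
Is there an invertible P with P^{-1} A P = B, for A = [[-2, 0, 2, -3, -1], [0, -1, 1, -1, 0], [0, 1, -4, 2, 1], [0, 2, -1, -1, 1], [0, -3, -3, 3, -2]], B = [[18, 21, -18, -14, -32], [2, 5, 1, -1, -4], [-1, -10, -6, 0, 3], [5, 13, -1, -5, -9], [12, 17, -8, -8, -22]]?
Two matrices over a field are similar if and only if they have the same invariant factors.

Both A and B have characteristic polynomial (x + 2)^5 and minimal polynomial (x + 2)^3. Computing further, both have invariant factors (x + 2)^2, (x + 2)^3. Hence A and B are similar.

Yes.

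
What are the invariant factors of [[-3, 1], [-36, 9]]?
(x - 3)^2

The Jordan structure of A has elementary divisors (x - 3)^2. Arranging the block sizes at each eigenvalue in decreasing order and taking row products gives the invariant factors.

Invariant factors (smallest first, each dividing the next): (x - 3)^2.

Check: the last factor (x - 3)^2 is the minimal polynomial, and the product (x - 3)^2 is the characteristic polynomial.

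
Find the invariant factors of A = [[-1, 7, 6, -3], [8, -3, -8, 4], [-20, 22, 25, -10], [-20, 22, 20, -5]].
x - 5, (x - 5)^2(x - 1)

The Jordan structure of A has elementary divisors (x - 1), (x - 5)^2, (x - 5). Arranging the block sizes at each eigenvalue in decreasing order and taking row products gives the invariant factors.

Invariant factors (smallest first, each dividing the next): x - 5, (x - 5)^2(x - 1).

Check: the last factor (x - 5)^2(x - 1) is the minimal polynomial, and the product (x - 5)^3(x - 1) is the characteristic polynomial.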